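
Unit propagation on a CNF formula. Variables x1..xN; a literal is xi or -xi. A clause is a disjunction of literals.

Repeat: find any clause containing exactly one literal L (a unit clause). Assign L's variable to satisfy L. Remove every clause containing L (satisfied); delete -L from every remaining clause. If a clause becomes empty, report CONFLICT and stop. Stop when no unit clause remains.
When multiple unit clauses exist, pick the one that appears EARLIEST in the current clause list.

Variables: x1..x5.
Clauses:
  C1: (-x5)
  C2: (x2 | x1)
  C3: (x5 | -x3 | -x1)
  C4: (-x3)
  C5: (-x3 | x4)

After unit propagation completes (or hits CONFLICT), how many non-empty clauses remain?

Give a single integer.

Answer: 1

Derivation:
unit clause [-5] forces x5=F; simplify:
  drop 5 from [5, -3, -1] -> [-3, -1]
  satisfied 1 clause(s); 4 remain; assigned so far: [5]
unit clause [-3] forces x3=F; simplify:
  satisfied 3 clause(s); 1 remain; assigned so far: [3, 5]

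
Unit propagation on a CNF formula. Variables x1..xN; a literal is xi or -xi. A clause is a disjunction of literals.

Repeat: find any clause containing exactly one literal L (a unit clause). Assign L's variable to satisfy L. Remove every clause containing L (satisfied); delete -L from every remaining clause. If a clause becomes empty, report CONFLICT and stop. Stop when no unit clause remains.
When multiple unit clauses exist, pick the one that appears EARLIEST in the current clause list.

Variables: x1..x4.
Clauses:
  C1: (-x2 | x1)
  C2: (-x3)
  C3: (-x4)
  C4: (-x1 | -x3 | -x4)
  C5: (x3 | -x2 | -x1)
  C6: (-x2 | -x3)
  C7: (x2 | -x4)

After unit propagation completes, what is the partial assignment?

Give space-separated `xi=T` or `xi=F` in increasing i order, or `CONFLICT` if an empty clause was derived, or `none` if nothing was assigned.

Answer: x3=F x4=F

Derivation:
unit clause [-3] forces x3=F; simplify:
  drop 3 from [3, -2, -1] -> [-2, -1]
  satisfied 3 clause(s); 4 remain; assigned so far: [3]
unit clause [-4] forces x4=F; simplify:
  satisfied 2 clause(s); 2 remain; assigned so far: [3, 4]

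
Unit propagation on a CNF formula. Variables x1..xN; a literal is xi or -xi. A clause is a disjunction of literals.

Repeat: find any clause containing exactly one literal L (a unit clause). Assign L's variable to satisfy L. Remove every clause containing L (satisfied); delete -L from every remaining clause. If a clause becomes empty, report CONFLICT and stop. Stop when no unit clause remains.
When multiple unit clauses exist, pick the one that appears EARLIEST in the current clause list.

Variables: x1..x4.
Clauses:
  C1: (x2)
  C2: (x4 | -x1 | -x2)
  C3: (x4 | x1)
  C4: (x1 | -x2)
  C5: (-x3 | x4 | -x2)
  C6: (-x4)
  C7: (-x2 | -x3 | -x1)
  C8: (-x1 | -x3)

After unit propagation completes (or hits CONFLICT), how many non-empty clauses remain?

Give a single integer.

unit clause [2] forces x2=T; simplify:
  drop -2 from [4, -1, -2] -> [4, -1]
  drop -2 from [1, -2] -> [1]
  drop -2 from [-3, 4, -2] -> [-3, 4]
  drop -2 from [-2, -3, -1] -> [-3, -1]
  satisfied 1 clause(s); 7 remain; assigned so far: [2]
unit clause [1] forces x1=T; simplify:
  drop -1 from [4, -1] -> [4]
  drop -1 from [-3, -1] -> [-3]
  drop -1 from [-1, -3] -> [-3]
  satisfied 2 clause(s); 5 remain; assigned so far: [1, 2]
unit clause [4] forces x4=T; simplify:
  drop -4 from [-4] -> [] (empty!)
  satisfied 2 clause(s); 3 remain; assigned so far: [1, 2, 4]
CONFLICT (empty clause)

Answer: 2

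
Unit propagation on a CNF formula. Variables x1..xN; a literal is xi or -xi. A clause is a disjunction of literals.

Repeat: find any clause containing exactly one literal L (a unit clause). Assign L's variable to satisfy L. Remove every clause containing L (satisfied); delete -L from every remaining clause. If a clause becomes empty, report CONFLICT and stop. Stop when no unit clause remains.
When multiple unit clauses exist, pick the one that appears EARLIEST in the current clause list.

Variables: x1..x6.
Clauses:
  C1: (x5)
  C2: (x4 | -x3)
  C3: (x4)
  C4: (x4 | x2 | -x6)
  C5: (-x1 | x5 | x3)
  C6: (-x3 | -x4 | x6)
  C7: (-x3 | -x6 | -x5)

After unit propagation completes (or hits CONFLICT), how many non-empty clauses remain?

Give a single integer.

Answer: 2

Derivation:
unit clause [5] forces x5=T; simplify:
  drop -5 from [-3, -6, -5] -> [-3, -6]
  satisfied 2 clause(s); 5 remain; assigned so far: [5]
unit clause [4] forces x4=T; simplify:
  drop -4 from [-3, -4, 6] -> [-3, 6]
  satisfied 3 clause(s); 2 remain; assigned so far: [4, 5]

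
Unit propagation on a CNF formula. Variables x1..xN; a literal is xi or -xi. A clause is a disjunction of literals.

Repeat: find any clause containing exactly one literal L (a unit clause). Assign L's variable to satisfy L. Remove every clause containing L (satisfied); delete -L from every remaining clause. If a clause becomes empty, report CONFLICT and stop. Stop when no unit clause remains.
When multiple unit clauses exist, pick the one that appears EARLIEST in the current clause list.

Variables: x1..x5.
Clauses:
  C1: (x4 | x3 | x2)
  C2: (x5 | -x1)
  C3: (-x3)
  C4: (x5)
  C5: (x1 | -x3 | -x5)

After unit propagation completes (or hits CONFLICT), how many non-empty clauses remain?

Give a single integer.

unit clause [-3] forces x3=F; simplify:
  drop 3 from [4, 3, 2] -> [4, 2]
  satisfied 2 clause(s); 3 remain; assigned so far: [3]
unit clause [5] forces x5=T; simplify:
  satisfied 2 clause(s); 1 remain; assigned so far: [3, 5]

Answer: 1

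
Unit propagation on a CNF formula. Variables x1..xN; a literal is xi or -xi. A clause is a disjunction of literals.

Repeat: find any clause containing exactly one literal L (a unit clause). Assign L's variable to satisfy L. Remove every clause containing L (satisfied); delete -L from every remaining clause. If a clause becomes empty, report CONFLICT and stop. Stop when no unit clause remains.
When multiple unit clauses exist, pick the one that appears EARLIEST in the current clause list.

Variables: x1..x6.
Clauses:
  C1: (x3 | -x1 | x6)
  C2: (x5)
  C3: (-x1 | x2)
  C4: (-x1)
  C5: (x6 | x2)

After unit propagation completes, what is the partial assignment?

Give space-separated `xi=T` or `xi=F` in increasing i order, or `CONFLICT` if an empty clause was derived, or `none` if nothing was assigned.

Answer: x1=F x5=T

Derivation:
unit clause [5] forces x5=T; simplify:
  satisfied 1 clause(s); 4 remain; assigned so far: [5]
unit clause [-1] forces x1=F; simplify:
  satisfied 3 clause(s); 1 remain; assigned so far: [1, 5]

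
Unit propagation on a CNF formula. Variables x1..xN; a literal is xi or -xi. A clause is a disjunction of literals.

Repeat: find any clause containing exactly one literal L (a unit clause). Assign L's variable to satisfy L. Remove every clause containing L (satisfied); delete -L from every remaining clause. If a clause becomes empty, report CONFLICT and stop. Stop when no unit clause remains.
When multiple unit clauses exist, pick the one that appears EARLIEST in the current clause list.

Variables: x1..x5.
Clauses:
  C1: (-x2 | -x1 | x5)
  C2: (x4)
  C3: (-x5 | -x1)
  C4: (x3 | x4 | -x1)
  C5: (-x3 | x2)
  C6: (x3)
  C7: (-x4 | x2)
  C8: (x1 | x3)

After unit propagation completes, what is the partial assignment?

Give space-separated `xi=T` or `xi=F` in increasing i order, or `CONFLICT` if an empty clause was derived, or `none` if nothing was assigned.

unit clause [4] forces x4=T; simplify:
  drop -4 from [-4, 2] -> [2]
  satisfied 2 clause(s); 6 remain; assigned so far: [4]
unit clause [3] forces x3=T; simplify:
  drop -3 from [-3, 2] -> [2]
  satisfied 2 clause(s); 4 remain; assigned so far: [3, 4]
unit clause [2] forces x2=T; simplify:
  drop -2 from [-2, -1, 5] -> [-1, 5]
  satisfied 2 clause(s); 2 remain; assigned so far: [2, 3, 4]

Answer: x2=T x3=T x4=T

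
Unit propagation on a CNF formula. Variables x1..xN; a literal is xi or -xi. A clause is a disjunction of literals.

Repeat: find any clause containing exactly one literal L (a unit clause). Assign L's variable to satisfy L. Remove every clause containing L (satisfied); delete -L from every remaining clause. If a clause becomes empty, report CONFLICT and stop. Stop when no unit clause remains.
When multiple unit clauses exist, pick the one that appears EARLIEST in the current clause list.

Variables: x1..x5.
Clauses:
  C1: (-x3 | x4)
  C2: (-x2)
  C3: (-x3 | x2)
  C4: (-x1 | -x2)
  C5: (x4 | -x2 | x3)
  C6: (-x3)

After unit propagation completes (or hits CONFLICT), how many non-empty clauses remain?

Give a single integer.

unit clause [-2] forces x2=F; simplify:
  drop 2 from [-3, 2] -> [-3]
  satisfied 3 clause(s); 3 remain; assigned so far: [2]
unit clause [-3] forces x3=F; simplify:
  satisfied 3 clause(s); 0 remain; assigned so far: [2, 3]

Answer: 0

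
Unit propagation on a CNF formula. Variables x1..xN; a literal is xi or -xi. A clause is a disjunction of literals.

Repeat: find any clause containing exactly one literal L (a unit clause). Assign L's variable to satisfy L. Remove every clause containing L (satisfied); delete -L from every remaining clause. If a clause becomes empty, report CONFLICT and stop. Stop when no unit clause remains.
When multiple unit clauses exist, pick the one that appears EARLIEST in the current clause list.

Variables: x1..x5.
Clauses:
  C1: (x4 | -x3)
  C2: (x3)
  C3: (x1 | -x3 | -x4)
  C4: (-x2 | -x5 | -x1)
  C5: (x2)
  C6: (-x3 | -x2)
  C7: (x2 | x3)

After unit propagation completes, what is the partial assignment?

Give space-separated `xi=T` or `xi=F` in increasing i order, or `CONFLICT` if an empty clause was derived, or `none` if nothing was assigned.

unit clause [3] forces x3=T; simplify:
  drop -3 from [4, -3] -> [4]
  drop -3 from [1, -3, -4] -> [1, -4]
  drop -3 from [-3, -2] -> [-2]
  satisfied 2 clause(s); 5 remain; assigned so far: [3]
unit clause [4] forces x4=T; simplify:
  drop -4 from [1, -4] -> [1]
  satisfied 1 clause(s); 4 remain; assigned so far: [3, 4]
unit clause [1] forces x1=T; simplify:
  drop -1 from [-2, -5, -1] -> [-2, -5]
  satisfied 1 clause(s); 3 remain; assigned so far: [1, 3, 4]
unit clause [2] forces x2=T; simplify:
  drop -2 from [-2, -5] -> [-5]
  drop -2 from [-2] -> [] (empty!)
  satisfied 1 clause(s); 2 remain; assigned so far: [1, 2, 3, 4]
CONFLICT (empty clause)

Answer: CONFLICT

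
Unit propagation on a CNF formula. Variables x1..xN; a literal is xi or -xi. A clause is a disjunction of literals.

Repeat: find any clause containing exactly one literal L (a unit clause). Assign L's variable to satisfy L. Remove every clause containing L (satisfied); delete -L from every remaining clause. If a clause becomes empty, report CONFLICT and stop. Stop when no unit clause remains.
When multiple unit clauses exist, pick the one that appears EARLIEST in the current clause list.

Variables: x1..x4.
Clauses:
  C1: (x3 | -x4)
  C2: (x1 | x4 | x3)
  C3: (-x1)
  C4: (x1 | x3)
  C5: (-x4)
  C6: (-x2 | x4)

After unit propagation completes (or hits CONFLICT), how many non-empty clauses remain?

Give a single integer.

unit clause [-1] forces x1=F; simplify:
  drop 1 from [1, 4, 3] -> [4, 3]
  drop 1 from [1, 3] -> [3]
  satisfied 1 clause(s); 5 remain; assigned so far: [1]
unit clause [3] forces x3=T; simplify:
  satisfied 3 clause(s); 2 remain; assigned so far: [1, 3]
unit clause [-4] forces x4=F; simplify:
  drop 4 from [-2, 4] -> [-2]
  satisfied 1 clause(s); 1 remain; assigned so far: [1, 3, 4]
unit clause [-2] forces x2=F; simplify:
  satisfied 1 clause(s); 0 remain; assigned so far: [1, 2, 3, 4]

Answer: 0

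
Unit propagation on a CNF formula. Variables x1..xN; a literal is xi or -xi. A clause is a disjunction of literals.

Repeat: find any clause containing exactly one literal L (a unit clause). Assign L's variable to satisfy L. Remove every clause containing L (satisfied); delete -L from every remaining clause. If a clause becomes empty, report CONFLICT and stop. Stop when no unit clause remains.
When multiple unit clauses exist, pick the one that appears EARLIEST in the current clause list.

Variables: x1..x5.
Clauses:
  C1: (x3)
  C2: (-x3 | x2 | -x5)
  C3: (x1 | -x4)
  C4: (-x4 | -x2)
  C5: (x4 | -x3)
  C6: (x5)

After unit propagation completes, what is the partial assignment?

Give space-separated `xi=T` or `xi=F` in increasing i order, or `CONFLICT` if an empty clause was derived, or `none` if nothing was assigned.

Answer: CONFLICT

Derivation:
unit clause [3] forces x3=T; simplify:
  drop -3 from [-3, 2, -5] -> [2, -5]
  drop -3 from [4, -3] -> [4]
  satisfied 1 clause(s); 5 remain; assigned so far: [3]
unit clause [4] forces x4=T; simplify:
  drop -4 from [1, -4] -> [1]
  drop -4 from [-4, -2] -> [-2]
  satisfied 1 clause(s); 4 remain; assigned so far: [3, 4]
unit clause [1] forces x1=T; simplify:
  satisfied 1 clause(s); 3 remain; assigned so far: [1, 3, 4]
unit clause [-2] forces x2=F; simplify:
  drop 2 from [2, -5] -> [-5]
  satisfied 1 clause(s); 2 remain; assigned so far: [1, 2, 3, 4]
unit clause [-5] forces x5=F; simplify:
  drop 5 from [5] -> [] (empty!)
  satisfied 1 clause(s); 1 remain; assigned so far: [1, 2, 3, 4, 5]
CONFLICT (empty clause)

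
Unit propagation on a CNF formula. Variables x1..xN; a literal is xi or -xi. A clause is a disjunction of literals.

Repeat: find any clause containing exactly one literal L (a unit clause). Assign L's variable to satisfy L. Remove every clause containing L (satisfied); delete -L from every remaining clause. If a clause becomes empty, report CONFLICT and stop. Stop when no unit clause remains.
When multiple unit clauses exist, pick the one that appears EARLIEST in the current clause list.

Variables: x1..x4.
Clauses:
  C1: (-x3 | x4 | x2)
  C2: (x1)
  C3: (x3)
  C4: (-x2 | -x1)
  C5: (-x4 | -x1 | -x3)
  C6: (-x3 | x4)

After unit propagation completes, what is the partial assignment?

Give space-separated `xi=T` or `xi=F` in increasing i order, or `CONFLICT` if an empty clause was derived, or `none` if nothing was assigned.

unit clause [1] forces x1=T; simplify:
  drop -1 from [-2, -1] -> [-2]
  drop -1 from [-4, -1, -3] -> [-4, -3]
  satisfied 1 clause(s); 5 remain; assigned so far: [1]
unit clause [3] forces x3=T; simplify:
  drop -3 from [-3, 4, 2] -> [4, 2]
  drop -3 from [-4, -3] -> [-4]
  drop -3 from [-3, 4] -> [4]
  satisfied 1 clause(s); 4 remain; assigned so far: [1, 3]
unit clause [-2] forces x2=F; simplify:
  drop 2 from [4, 2] -> [4]
  satisfied 1 clause(s); 3 remain; assigned so far: [1, 2, 3]
unit clause [4] forces x4=T; simplify:
  drop -4 from [-4] -> [] (empty!)
  satisfied 2 clause(s); 1 remain; assigned so far: [1, 2, 3, 4]
CONFLICT (empty clause)

Answer: CONFLICT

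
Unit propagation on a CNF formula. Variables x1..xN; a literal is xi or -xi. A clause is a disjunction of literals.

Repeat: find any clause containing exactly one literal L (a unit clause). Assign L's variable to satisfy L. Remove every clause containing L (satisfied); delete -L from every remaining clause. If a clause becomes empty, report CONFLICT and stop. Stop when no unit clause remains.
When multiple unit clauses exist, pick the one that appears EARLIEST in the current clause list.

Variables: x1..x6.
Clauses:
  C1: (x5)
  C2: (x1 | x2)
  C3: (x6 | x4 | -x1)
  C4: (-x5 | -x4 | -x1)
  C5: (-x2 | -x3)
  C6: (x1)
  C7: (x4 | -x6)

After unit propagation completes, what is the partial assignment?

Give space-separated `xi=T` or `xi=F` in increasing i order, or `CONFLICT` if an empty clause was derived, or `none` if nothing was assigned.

unit clause [5] forces x5=T; simplify:
  drop -5 from [-5, -4, -1] -> [-4, -1]
  satisfied 1 clause(s); 6 remain; assigned so far: [5]
unit clause [1] forces x1=T; simplify:
  drop -1 from [6, 4, -1] -> [6, 4]
  drop -1 from [-4, -1] -> [-4]
  satisfied 2 clause(s); 4 remain; assigned so far: [1, 5]
unit clause [-4] forces x4=F; simplify:
  drop 4 from [6, 4] -> [6]
  drop 4 from [4, -6] -> [-6]
  satisfied 1 clause(s); 3 remain; assigned so far: [1, 4, 5]
unit clause [6] forces x6=T; simplify:
  drop -6 from [-6] -> [] (empty!)
  satisfied 1 clause(s); 2 remain; assigned so far: [1, 4, 5, 6]
CONFLICT (empty clause)

Answer: CONFLICT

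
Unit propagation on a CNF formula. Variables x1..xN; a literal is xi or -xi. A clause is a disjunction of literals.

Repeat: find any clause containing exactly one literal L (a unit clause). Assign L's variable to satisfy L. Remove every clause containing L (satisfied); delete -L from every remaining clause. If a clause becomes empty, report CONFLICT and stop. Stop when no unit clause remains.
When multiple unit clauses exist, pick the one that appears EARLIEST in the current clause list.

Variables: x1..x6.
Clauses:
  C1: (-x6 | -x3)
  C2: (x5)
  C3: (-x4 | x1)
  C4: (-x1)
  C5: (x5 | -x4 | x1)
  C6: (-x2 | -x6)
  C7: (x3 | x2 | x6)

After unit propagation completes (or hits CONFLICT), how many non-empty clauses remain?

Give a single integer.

unit clause [5] forces x5=T; simplify:
  satisfied 2 clause(s); 5 remain; assigned so far: [5]
unit clause [-1] forces x1=F; simplify:
  drop 1 from [-4, 1] -> [-4]
  satisfied 1 clause(s); 4 remain; assigned so far: [1, 5]
unit clause [-4] forces x4=F; simplify:
  satisfied 1 clause(s); 3 remain; assigned so far: [1, 4, 5]

Answer: 3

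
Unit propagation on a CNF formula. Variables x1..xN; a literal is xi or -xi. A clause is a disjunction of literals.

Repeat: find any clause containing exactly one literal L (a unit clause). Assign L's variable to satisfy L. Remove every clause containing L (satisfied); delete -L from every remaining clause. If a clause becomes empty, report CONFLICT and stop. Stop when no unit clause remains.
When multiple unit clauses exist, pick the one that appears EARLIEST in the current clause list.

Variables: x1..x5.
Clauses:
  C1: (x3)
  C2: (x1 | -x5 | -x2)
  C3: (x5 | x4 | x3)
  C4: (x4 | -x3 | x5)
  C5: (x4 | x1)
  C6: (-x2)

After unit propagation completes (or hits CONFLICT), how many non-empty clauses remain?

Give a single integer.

Answer: 2

Derivation:
unit clause [3] forces x3=T; simplify:
  drop -3 from [4, -3, 5] -> [4, 5]
  satisfied 2 clause(s); 4 remain; assigned so far: [3]
unit clause [-2] forces x2=F; simplify:
  satisfied 2 clause(s); 2 remain; assigned so far: [2, 3]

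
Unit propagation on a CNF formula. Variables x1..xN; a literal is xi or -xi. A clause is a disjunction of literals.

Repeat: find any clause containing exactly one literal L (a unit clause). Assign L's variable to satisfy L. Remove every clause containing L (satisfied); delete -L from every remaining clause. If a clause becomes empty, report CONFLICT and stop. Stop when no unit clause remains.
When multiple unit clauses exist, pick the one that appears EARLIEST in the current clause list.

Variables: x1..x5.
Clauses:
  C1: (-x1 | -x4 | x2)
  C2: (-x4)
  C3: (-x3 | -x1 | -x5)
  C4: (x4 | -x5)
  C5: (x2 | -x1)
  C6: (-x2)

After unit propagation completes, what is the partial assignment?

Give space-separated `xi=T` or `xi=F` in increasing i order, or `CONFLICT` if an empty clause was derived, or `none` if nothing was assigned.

Answer: x1=F x2=F x4=F x5=F

Derivation:
unit clause [-4] forces x4=F; simplify:
  drop 4 from [4, -5] -> [-5]
  satisfied 2 clause(s); 4 remain; assigned so far: [4]
unit clause [-5] forces x5=F; simplify:
  satisfied 2 clause(s); 2 remain; assigned so far: [4, 5]
unit clause [-2] forces x2=F; simplify:
  drop 2 from [2, -1] -> [-1]
  satisfied 1 clause(s); 1 remain; assigned so far: [2, 4, 5]
unit clause [-1] forces x1=F; simplify:
  satisfied 1 clause(s); 0 remain; assigned so far: [1, 2, 4, 5]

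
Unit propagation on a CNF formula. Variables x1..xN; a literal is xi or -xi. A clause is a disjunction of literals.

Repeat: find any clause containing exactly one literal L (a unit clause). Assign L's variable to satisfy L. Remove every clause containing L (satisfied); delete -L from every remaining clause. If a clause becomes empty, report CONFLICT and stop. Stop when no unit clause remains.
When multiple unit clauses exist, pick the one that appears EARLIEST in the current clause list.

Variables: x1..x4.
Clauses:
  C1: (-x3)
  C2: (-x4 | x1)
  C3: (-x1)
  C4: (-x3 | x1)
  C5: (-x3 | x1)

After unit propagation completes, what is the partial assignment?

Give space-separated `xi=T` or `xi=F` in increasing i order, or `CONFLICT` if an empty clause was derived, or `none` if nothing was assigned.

Answer: x1=F x3=F x4=F

Derivation:
unit clause [-3] forces x3=F; simplify:
  satisfied 3 clause(s); 2 remain; assigned so far: [3]
unit clause [-1] forces x1=F; simplify:
  drop 1 from [-4, 1] -> [-4]
  satisfied 1 clause(s); 1 remain; assigned so far: [1, 3]
unit clause [-4] forces x4=F; simplify:
  satisfied 1 clause(s); 0 remain; assigned so far: [1, 3, 4]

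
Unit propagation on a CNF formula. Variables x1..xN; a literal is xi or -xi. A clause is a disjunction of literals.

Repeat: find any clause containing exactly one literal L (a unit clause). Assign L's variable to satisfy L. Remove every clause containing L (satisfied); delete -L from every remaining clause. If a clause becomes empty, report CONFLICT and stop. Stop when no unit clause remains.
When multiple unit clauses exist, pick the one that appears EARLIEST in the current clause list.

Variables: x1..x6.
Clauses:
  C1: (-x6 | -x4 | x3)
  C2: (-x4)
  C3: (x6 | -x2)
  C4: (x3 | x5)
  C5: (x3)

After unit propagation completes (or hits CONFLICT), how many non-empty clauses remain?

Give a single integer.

unit clause [-4] forces x4=F; simplify:
  satisfied 2 clause(s); 3 remain; assigned so far: [4]
unit clause [3] forces x3=T; simplify:
  satisfied 2 clause(s); 1 remain; assigned so far: [3, 4]

Answer: 1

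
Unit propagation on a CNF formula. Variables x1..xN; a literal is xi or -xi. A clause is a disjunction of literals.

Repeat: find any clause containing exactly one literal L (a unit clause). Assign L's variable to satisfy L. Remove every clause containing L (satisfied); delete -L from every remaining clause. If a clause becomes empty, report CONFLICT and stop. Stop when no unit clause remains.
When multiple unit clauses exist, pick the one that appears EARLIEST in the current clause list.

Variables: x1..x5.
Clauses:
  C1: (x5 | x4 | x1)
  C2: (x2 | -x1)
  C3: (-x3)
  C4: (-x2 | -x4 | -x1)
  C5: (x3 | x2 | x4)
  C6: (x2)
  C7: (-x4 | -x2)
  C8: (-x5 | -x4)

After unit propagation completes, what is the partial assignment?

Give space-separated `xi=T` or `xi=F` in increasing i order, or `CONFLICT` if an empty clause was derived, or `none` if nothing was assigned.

unit clause [-3] forces x3=F; simplify:
  drop 3 from [3, 2, 4] -> [2, 4]
  satisfied 1 clause(s); 7 remain; assigned so far: [3]
unit clause [2] forces x2=T; simplify:
  drop -2 from [-2, -4, -1] -> [-4, -1]
  drop -2 from [-4, -2] -> [-4]
  satisfied 3 clause(s); 4 remain; assigned so far: [2, 3]
unit clause [-4] forces x4=F; simplify:
  drop 4 from [5, 4, 1] -> [5, 1]
  satisfied 3 clause(s); 1 remain; assigned so far: [2, 3, 4]

Answer: x2=T x3=F x4=F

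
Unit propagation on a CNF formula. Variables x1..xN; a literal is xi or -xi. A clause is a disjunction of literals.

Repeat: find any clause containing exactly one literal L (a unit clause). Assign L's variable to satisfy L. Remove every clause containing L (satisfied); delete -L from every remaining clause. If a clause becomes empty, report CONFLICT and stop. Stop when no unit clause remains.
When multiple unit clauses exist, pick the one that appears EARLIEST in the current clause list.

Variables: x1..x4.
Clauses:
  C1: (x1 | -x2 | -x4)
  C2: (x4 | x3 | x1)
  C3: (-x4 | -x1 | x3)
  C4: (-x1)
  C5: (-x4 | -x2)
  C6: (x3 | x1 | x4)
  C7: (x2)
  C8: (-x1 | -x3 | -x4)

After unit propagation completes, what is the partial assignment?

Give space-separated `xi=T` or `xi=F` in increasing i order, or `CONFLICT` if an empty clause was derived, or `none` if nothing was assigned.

Answer: x1=F x2=T x3=T x4=F

Derivation:
unit clause [-1] forces x1=F; simplify:
  drop 1 from [1, -2, -4] -> [-2, -4]
  drop 1 from [4, 3, 1] -> [4, 3]
  drop 1 from [3, 1, 4] -> [3, 4]
  satisfied 3 clause(s); 5 remain; assigned so far: [1]
unit clause [2] forces x2=T; simplify:
  drop -2 from [-2, -4] -> [-4]
  drop -2 from [-4, -2] -> [-4]
  satisfied 1 clause(s); 4 remain; assigned so far: [1, 2]
unit clause [-4] forces x4=F; simplify:
  drop 4 from [4, 3] -> [3]
  drop 4 from [3, 4] -> [3]
  satisfied 2 clause(s); 2 remain; assigned so far: [1, 2, 4]
unit clause [3] forces x3=T; simplify:
  satisfied 2 clause(s); 0 remain; assigned so far: [1, 2, 3, 4]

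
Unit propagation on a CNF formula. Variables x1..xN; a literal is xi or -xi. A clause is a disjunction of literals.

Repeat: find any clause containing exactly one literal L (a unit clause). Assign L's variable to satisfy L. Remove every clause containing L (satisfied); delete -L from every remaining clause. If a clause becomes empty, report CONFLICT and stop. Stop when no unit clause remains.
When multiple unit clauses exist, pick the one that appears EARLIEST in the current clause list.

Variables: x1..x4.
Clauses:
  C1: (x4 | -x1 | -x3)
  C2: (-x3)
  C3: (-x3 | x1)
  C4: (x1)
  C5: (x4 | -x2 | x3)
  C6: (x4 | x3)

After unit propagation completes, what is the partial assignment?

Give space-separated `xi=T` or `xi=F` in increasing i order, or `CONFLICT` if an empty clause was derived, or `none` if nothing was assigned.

Answer: x1=T x3=F x4=T

Derivation:
unit clause [-3] forces x3=F; simplify:
  drop 3 from [4, -2, 3] -> [4, -2]
  drop 3 from [4, 3] -> [4]
  satisfied 3 clause(s); 3 remain; assigned so far: [3]
unit clause [1] forces x1=T; simplify:
  satisfied 1 clause(s); 2 remain; assigned so far: [1, 3]
unit clause [4] forces x4=T; simplify:
  satisfied 2 clause(s); 0 remain; assigned so far: [1, 3, 4]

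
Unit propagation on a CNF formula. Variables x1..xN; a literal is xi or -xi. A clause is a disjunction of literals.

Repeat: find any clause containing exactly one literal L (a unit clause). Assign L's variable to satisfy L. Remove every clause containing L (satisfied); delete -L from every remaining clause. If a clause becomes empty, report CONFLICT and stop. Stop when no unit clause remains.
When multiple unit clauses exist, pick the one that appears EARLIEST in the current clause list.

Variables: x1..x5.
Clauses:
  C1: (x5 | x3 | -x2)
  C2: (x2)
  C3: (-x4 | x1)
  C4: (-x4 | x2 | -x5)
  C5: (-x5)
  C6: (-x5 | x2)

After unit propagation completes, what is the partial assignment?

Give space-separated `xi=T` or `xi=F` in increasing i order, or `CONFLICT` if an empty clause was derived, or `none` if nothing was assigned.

unit clause [2] forces x2=T; simplify:
  drop -2 from [5, 3, -2] -> [5, 3]
  satisfied 3 clause(s); 3 remain; assigned so far: [2]
unit clause [-5] forces x5=F; simplify:
  drop 5 from [5, 3] -> [3]
  satisfied 1 clause(s); 2 remain; assigned so far: [2, 5]
unit clause [3] forces x3=T; simplify:
  satisfied 1 clause(s); 1 remain; assigned so far: [2, 3, 5]

Answer: x2=T x3=T x5=F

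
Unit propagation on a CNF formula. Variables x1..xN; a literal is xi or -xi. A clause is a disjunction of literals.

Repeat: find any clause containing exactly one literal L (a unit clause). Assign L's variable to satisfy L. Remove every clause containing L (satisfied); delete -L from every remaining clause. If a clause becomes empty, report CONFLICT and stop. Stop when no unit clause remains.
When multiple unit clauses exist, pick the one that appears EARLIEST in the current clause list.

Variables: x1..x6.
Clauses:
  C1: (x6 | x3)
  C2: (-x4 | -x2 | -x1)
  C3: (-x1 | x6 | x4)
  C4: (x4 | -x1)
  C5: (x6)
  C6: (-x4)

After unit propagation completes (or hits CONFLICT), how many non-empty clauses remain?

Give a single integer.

Answer: 0

Derivation:
unit clause [6] forces x6=T; simplify:
  satisfied 3 clause(s); 3 remain; assigned so far: [6]
unit clause [-4] forces x4=F; simplify:
  drop 4 from [4, -1] -> [-1]
  satisfied 2 clause(s); 1 remain; assigned so far: [4, 6]
unit clause [-1] forces x1=F; simplify:
  satisfied 1 clause(s); 0 remain; assigned so far: [1, 4, 6]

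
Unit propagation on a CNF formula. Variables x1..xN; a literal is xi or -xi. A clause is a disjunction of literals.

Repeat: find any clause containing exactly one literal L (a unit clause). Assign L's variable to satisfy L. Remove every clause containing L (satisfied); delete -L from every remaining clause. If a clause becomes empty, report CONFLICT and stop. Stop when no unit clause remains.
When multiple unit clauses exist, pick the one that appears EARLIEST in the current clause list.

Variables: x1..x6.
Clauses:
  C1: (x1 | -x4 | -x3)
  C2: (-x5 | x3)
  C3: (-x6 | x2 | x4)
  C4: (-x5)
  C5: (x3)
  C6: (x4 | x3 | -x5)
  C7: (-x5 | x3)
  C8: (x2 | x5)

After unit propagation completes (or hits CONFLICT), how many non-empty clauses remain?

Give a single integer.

Answer: 1

Derivation:
unit clause [-5] forces x5=F; simplify:
  drop 5 from [2, 5] -> [2]
  satisfied 4 clause(s); 4 remain; assigned so far: [5]
unit clause [3] forces x3=T; simplify:
  drop -3 from [1, -4, -3] -> [1, -4]
  satisfied 1 clause(s); 3 remain; assigned so far: [3, 5]
unit clause [2] forces x2=T; simplify:
  satisfied 2 clause(s); 1 remain; assigned so far: [2, 3, 5]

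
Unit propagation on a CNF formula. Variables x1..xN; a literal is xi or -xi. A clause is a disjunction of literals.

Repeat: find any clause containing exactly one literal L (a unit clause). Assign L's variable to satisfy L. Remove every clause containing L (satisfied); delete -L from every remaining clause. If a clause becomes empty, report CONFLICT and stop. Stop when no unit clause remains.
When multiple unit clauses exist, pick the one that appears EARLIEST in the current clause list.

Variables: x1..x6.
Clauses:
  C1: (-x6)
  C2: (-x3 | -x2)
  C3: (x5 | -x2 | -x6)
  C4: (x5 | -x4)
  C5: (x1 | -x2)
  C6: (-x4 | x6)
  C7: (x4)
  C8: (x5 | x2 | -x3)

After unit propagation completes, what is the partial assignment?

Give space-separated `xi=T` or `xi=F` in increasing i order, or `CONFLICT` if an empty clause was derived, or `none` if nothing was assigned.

unit clause [-6] forces x6=F; simplify:
  drop 6 from [-4, 6] -> [-4]
  satisfied 2 clause(s); 6 remain; assigned so far: [6]
unit clause [-4] forces x4=F; simplify:
  drop 4 from [4] -> [] (empty!)
  satisfied 2 clause(s); 4 remain; assigned so far: [4, 6]
CONFLICT (empty clause)

Answer: CONFLICT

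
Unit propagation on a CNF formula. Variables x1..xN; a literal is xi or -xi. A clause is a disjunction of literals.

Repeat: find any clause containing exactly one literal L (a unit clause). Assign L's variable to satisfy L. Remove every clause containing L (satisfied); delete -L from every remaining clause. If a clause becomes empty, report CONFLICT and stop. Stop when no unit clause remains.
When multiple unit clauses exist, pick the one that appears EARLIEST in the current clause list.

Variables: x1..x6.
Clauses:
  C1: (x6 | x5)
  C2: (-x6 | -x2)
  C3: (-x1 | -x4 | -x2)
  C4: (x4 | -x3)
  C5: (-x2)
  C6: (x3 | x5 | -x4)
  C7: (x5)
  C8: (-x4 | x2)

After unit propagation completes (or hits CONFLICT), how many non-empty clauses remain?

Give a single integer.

unit clause [-2] forces x2=F; simplify:
  drop 2 from [-4, 2] -> [-4]
  satisfied 3 clause(s); 5 remain; assigned so far: [2]
unit clause [5] forces x5=T; simplify:
  satisfied 3 clause(s); 2 remain; assigned so far: [2, 5]
unit clause [-4] forces x4=F; simplify:
  drop 4 from [4, -3] -> [-3]
  satisfied 1 clause(s); 1 remain; assigned so far: [2, 4, 5]
unit clause [-3] forces x3=F; simplify:
  satisfied 1 clause(s); 0 remain; assigned so far: [2, 3, 4, 5]

Answer: 0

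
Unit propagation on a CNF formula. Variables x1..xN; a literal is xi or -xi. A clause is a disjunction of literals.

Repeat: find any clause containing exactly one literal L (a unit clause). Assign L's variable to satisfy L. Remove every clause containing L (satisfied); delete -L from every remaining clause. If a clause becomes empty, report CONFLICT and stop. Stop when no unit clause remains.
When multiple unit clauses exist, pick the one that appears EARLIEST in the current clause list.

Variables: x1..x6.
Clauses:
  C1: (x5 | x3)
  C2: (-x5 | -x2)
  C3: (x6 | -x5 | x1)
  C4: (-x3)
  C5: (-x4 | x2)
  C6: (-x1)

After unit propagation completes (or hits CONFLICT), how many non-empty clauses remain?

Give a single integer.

unit clause [-3] forces x3=F; simplify:
  drop 3 from [5, 3] -> [5]
  satisfied 1 clause(s); 5 remain; assigned so far: [3]
unit clause [5] forces x5=T; simplify:
  drop -5 from [-5, -2] -> [-2]
  drop -5 from [6, -5, 1] -> [6, 1]
  satisfied 1 clause(s); 4 remain; assigned so far: [3, 5]
unit clause [-2] forces x2=F; simplify:
  drop 2 from [-4, 2] -> [-4]
  satisfied 1 clause(s); 3 remain; assigned so far: [2, 3, 5]
unit clause [-4] forces x4=F; simplify:
  satisfied 1 clause(s); 2 remain; assigned so far: [2, 3, 4, 5]
unit clause [-1] forces x1=F; simplify:
  drop 1 from [6, 1] -> [6]
  satisfied 1 clause(s); 1 remain; assigned so far: [1, 2, 3, 4, 5]
unit clause [6] forces x6=T; simplify:
  satisfied 1 clause(s); 0 remain; assigned so far: [1, 2, 3, 4, 5, 6]

Answer: 0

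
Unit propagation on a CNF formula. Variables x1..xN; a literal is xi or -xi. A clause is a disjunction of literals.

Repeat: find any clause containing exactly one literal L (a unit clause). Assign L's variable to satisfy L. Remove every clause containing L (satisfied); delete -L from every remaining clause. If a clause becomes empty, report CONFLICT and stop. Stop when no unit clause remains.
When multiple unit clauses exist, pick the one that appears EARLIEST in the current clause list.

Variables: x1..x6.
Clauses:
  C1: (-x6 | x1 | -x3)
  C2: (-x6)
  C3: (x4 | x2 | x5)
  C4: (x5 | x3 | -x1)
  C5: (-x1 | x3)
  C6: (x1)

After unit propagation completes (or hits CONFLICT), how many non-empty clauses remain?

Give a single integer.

Answer: 1

Derivation:
unit clause [-6] forces x6=F; simplify:
  satisfied 2 clause(s); 4 remain; assigned so far: [6]
unit clause [1] forces x1=T; simplify:
  drop -1 from [5, 3, -1] -> [5, 3]
  drop -1 from [-1, 3] -> [3]
  satisfied 1 clause(s); 3 remain; assigned so far: [1, 6]
unit clause [3] forces x3=T; simplify:
  satisfied 2 clause(s); 1 remain; assigned so far: [1, 3, 6]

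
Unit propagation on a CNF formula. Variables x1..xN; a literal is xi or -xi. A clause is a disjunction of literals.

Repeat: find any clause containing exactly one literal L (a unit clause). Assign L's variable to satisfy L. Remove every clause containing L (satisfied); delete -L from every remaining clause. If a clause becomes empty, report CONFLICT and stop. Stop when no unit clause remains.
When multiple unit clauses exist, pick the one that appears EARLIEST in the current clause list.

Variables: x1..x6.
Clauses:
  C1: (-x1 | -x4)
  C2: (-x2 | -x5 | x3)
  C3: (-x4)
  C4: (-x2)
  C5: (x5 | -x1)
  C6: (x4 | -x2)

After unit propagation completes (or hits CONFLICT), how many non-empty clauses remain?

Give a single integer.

Answer: 1

Derivation:
unit clause [-4] forces x4=F; simplify:
  drop 4 from [4, -2] -> [-2]
  satisfied 2 clause(s); 4 remain; assigned so far: [4]
unit clause [-2] forces x2=F; simplify:
  satisfied 3 clause(s); 1 remain; assigned so far: [2, 4]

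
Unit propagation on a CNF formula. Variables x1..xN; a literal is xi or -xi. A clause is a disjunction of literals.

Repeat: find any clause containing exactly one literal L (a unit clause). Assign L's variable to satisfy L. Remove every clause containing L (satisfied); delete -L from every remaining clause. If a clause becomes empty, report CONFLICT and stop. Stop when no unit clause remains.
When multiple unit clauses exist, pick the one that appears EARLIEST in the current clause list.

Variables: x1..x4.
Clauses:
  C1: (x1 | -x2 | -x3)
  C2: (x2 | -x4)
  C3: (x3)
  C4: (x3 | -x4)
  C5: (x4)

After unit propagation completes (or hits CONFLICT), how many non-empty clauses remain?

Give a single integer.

unit clause [3] forces x3=T; simplify:
  drop -3 from [1, -2, -3] -> [1, -2]
  satisfied 2 clause(s); 3 remain; assigned so far: [3]
unit clause [4] forces x4=T; simplify:
  drop -4 from [2, -4] -> [2]
  satisfied 1 clause(s); 2 remain; assigned so far: [3, 4]
unit clause [2] forces x2=T; simplify:
  drop -2 from [1, -2] -> [1]
  satisfied 1 clause(s); 1 remain; assigned so far: [2, 3, 4]
unit clause [1] forces x1=T; simplify:
  satisfied 1 clause(s); 0 remain; assigned so far: [1, 2, 3, 4]

Answer: 0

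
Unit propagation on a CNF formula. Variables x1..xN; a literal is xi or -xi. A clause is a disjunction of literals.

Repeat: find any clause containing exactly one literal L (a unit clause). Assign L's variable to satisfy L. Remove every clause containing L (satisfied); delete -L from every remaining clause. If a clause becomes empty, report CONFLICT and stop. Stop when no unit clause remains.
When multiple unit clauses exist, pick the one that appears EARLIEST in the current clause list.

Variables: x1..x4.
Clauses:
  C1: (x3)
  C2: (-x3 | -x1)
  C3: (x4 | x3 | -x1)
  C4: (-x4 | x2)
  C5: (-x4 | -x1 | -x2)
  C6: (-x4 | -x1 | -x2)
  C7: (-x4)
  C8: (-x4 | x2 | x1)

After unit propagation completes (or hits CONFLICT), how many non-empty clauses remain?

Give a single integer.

Answer: 0

Derivation:
unit clause [3] forces x3=T; simplify:
  drop -3 from [-3, -1] -> [-1]
  satisfied 2 clause(s); 6 remain; assigned so far: [3]
unit clause [-1] forces x1=F; simplify:
  drop 1 from [-4, 2, 1] -> [-4, 2]
  satisfied 3 clause(s); 3 remain; assigned so far: [1, 3]
unit clause [-4] forces x4=F; simplify:
  satisfied 3 clause(s); 0 remain; assigned so far: [1, 3, 4]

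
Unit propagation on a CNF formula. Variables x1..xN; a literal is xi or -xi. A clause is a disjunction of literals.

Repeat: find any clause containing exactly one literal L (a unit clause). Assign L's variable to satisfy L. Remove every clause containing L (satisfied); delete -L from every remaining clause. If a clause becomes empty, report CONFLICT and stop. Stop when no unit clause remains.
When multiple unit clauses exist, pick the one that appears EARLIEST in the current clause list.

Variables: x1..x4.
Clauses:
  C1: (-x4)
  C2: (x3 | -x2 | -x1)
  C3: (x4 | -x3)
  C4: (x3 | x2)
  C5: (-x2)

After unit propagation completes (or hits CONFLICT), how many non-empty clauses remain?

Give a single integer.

unit clause [-4] forces x4=F; simplify:
  drop 4 from [4, -3] -> [-3]
  satisfied 1 clause(s); 4 remain; assigned so far: [4]
unit clause [-3] forces x3=F; simplify:
  drop 3 from [3, -2, -1] -> [-2, -1]
  drop 3 from [3, 2] -> [2]
  satisfied 1 clause(s); 3 remain; assigned so far: [3, 4]
unit clause [2] forces x2=T; simplify:
  drop -2 from [-2, -1] -> [-1]
  drop -2 from [-2] -> [] (empty!)
  satisfied 1 clause(s); 2 remain; assigned so far: [2, 3, 4]
CONFLICT (empty clause)

Answer: 1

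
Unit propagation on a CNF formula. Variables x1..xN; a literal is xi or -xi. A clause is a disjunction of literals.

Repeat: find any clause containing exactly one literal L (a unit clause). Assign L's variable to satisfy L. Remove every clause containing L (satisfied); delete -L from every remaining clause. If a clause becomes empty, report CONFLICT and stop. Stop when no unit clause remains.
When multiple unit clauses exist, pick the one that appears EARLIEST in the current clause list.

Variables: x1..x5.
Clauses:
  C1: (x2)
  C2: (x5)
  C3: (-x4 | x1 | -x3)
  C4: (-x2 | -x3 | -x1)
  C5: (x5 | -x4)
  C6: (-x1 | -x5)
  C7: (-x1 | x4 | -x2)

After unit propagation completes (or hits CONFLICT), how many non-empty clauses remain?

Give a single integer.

unit clause [2] forces x2=T; simplify:
  drop -2 from [-2, -3, -1] -> [-3, -1]
  drop -2 from [-1, 4, -2] -> [-1, 4]
  satisfied 1 clause(s); 6 remain; assigned so far: [2]
unit clause [5] forces x5=T; simplify:
  drop -5 from [-1, -5] -> [-1]
  satisfied 2 clause(s); 4 remain; assigned so far: [2, 5]
unit clause [-1] forces x1=F; simplify:
  drop 1 from [-4, 1, -3] -> [-4, -3]
  satisfied 3 clause(s); 1 remain; assigned so far: [1, 2, 5]

Answer: 1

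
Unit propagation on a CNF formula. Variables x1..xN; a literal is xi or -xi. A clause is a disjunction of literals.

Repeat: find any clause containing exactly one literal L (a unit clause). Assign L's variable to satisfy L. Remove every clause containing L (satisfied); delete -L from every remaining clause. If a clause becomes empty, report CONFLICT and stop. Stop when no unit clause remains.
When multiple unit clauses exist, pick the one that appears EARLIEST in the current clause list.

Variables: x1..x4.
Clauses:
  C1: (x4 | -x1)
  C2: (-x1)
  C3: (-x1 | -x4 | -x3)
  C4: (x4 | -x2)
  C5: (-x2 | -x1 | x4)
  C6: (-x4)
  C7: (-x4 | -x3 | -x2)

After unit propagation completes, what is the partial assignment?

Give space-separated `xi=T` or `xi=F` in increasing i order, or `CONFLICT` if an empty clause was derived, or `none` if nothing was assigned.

Answer: x1=F x2=F x4=F

Derivation:
unit clause [-1] forces x1=F; simplify:
  satisfied 4 clause(s); 3 remain; assigned so far: [1]
unit clause [-4] forces x4=F; simplify:
  drop 4 from [4, -2] -> [-2]
  satisfied 2 clause(s); 1 remain; assigned so far: [1, 4]
unit clause [-2] forces x2=F; simplify:
  satisfied 1 clause(s); 0 remain; assigned so far: [1, 2, 4]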